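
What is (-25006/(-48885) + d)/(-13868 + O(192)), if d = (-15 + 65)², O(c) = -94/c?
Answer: -3911600192/21694755625 ≈ -0.18030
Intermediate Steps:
d = 2500 (d = 50² = 2500)
(-25006/(-48885) + d)/(-13868 + O(192)) = (-25006/(-48885) + 2500)/(-13868 - 94/192) = (-25006*(-1/48885) + 2500)/(-13868 - 94*1/192) = (25006/48885 + 2500)/(-13868 - 47/96) = 122237506/(48885*(-1331375/96)) = (122237506/48885)*(-96/1331375) = -3911600192/21694755625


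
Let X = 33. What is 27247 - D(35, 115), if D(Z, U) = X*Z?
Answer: 26092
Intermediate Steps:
D(Z, U) = 33*Z
27247 - D(35, 115) = 27247 - 33*35 = 27247 - 1*1155 = 27247 - 1155 = 26092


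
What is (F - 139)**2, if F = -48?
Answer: 34969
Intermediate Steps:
(F - 139)**2 = (-48 - 139)**2 = (-187)**2 = 34969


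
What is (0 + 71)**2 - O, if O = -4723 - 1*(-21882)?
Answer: -12118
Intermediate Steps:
O = 17159 (O = -4723 + 21882 = 17159)
(0 + 71)**2 - O = (0 + 71)**2 - 1*17159 = 71**2 - 17159 = 5041 - 17159 = -12118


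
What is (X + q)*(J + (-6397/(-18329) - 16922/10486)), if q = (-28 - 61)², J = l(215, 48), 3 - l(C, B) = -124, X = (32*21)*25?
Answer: 298704438059191/96098947 ≈ 3.1083e+6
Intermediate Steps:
X = 16800 (X = 672*25 = 16800)
l(C, B) = 127 (l(C, B) = 3 - 1*(-124) = 3 + 124 = 127)
J = 127
q = 7921 (q = (-89)² = 7921)
(X + q)*(J + (-6397/(-18329) - 16922/10486)) = (16800 + 7921)*(127 + (-6397/(-18329) - 16922/10486)) = 24721*(127 + (-6397*(-1/18329) - 16922*1/10486)) = 24721*(127 + (6397/18329 - 8461/5243)) = 24721*(127 - 121542198/96098947) = 24721*(12083024071/96098947) = 298704438059191/96098947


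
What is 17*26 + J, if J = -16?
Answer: 426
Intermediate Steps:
17*26 + J = 17*26 - 16 = 442 - 16 = 426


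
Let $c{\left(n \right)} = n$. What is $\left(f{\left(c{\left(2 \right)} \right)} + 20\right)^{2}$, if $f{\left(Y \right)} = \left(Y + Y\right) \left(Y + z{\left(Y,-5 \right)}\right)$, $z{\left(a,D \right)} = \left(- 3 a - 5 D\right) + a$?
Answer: $12544$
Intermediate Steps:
$z{\left(a,D \right)} = - 5 D - 2 a$ ($z{\left(a,D \right)} = \left(- 5 D - 3 a\right) + a = - 5 D - 2 a$)
$f{\left(Y \right)} = 2 Y \left(25 - Y\right)$ ($f{\left(Y \right)} = \left(Y + Y\right) \left(Y - \left(-25 + 2 Y\right)\right) = 2 Y \left(Y - \left(-25 + 2 Y\right)\right) = 2 Y \left(25 - Y\right)$)
$\left(f{\left(c{\left(2 \right)} \right)} + 20\right)^{2} = \left(2 \cdot 2 \left(25 - 2\right) + 20\right)^{2} = \left(2 \cdot 2 \cdot 23 + 20\right)^{2} = \left(92 + 20\right)^{2} = 112^{2} = 12544$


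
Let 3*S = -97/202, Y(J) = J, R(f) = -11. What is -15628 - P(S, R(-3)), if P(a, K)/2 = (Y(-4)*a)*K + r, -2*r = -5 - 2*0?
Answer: -4732531/303 ≈ -15619.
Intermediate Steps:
r = 5/2 (r = -(-5 - 2*0)/2 = -(-5 + 0)/2 = -1/2*(-5) = 5/2 ≈ 2.5000)
S = -97/606 (S = (-97/202)/3 = (-97*1/202)/3 = (1/3)*(-97/202) = -97/606 ≈ -0.16007)
P(a, K) = 5 - 8*K*a (P(a, K) = 2*((-4*a)*K + 5/2) = 2*(-4*K*a + 5/2) = 2*(5/2 - 4*K*a) = 5 - 8*K*a)
-15628 - P(S, R(-3)) = -15628 - (5 - 8*(-11)*(-97/606)) = -15628 - (5 - 4268/303) = -15628 - 1*(-2753/303) = -15628 + 2753/303 = -4732531/303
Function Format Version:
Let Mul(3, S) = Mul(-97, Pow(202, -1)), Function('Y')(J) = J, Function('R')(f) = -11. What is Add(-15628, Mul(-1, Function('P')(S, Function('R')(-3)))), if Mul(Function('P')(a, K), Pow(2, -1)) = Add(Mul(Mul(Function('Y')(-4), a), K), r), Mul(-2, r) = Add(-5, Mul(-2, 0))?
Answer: Rational(-4732531, 303) ≈ -15619.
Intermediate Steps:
r = Rational(5, 2) (r = Mul(Rational(-1, 2), Add(-5, Mul(-2, 0))) = Mul(Rational(-1, 2), Add(-5, 0)) = Mul(Rational(-1, 2), -5) = Rational(5, 2) ≈ 2.5000)
S = Rational(-97, 606) (S = Mul(Rational(1, 3), Mul(-97, Pow(202, -1))) = Mul(Rational(1, 3), Mul(-97, Rational(1, 202))) = Mul(Rational(1, 3), Rational(-97, 202)) = Rational(-97, 606) ≈ -0.16007)
Function('P')(a, K) = Add(5, Mul(-8, K, a)) (Function('P')(a, K) = Mul(2, Add(Mul(Mul(-4, a), K), Rational(5, 2))) = Mul(2, Add(Mul(-4, K, a), Rational(5, 2))) = Mul(2, Add(Rational(5, 2), Mul(-4, K, a))) = Add(5, Mul(-8, K, a)))
Add(-15628, Mul(-1, Function('P')(S, Function('R')(-3)))) = Add(-15628, Mul(-1, Add(5, Mul(-8, -11, Rational(-97, 606))))) = Add(-15628, Mul(-1, Add(5, Rational(-4268, 303)))) = Add(-15628, Mul(-1, Rational(-2753, 303))) = Add(-15628, Rational(2753, 303)) = Rational(-4732531, 303)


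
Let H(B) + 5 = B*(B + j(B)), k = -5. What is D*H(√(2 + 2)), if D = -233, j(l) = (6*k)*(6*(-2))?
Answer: -167527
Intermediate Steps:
j(l) = 360 (j(l) = (6*(-5))*(6*(-2)) = -30*(-12) = 360)
H(B) = -5 + B*(360 + B) (H(B) = -5 + B*(B + 360) = -5 + B*(360 + B))
D*H(√(2 + 2)) = -233*(-5 + (√(2 + 2))² + 360*√(2 + 2)) = -233*(-5 + (√4)² + 360*√4) = -233*(-5 + 2² + 360*2) = -233*(-5 + 4 + 720) = -233*719 = -167527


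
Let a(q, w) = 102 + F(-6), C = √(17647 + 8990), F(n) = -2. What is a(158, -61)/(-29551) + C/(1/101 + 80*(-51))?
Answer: -100/29551 - 101*√26637/412079 ≈ -0.043386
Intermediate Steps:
C = √26637 ≈ 163.21
a(q, w) = 100 (a(q, w) = 102 - 2 = 100)
a(158, -61)/(-29551) + C/(1/101 + 80*(-51)) = 100/(-29551) + √26637/(1/101 + 80*(-51)) = 100*(-1/29551) + √26637/(1*(1/101) - 4080) = -100/29551 + √26637/(1/101 - 4080) = -100/29551 + √26637/(-412079/101) = -100/29551 + √26637*(-101/412079) = -100/29551 - 101*√26637/412079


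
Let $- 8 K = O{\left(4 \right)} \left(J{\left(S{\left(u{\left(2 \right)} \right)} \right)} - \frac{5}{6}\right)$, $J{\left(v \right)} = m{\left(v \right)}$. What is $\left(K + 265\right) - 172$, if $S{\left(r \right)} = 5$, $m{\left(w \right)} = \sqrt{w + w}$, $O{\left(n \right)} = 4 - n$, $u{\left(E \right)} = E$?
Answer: $93$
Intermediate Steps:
$m{\left(w \right)} = \sqrt{2} \sqrt{w}$ ($m{\left(w \right)} = \sqrt{2 w} = \sqrt{2} \sqrt{w}$)
$J{\left(v \right)} = \sqrt{2} \sqrt{v}$
$K = 0$ ($K = - \frac{\left(4 - 4\right) \left(\sqrt{2} \sqrt{5} - \frac{5}{6}\right)}{8} = - \frac{\left(4 - 4\right) \left(\sqrt{10} - \frac{5}{6}\right)}{8} = - \frac{0 \left(\sqrt{10} - \frac{5}{6}\right)}{8} = - \frac{0 \left(- \frac{5}{6} + \sqrt{10}\right)}{8} = \left(- \frac{1}{8}\right) 0 = 0$)
$\left(K + 265\right) - 172 = \left(0 + 265\right) - 172 = 265 - 172 = 93$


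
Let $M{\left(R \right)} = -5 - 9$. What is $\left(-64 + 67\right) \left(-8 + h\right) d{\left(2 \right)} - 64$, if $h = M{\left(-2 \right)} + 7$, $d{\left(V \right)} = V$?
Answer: $-154$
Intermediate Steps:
$M{\left(R \right)} = -14$ ($M{\left(R \right)} = -5 - 9 = -14$)
$h = -7$ ($h = -14 + 7 = -7$)
$\left(-64 + 67\right) \left(-8 + h\right) d{\left(2 \right)} - 64 = \left(-64 + 67\right) \left(-8 - 7\right) 2 - 64 = 3 \left(-15\right) 2 - 64 = \left(-45\right) 2 - 64 = -90 - 64 = -154$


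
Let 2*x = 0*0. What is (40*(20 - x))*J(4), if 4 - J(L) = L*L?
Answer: -9600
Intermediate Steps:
x = 0 (x = (0*0)/2 = (1/2)*0 = 0)
J(L) = 4 - L**2 (J(L) = 4 - L*L = 4 - L**2)
(40*(20 - x))*J(4) = (40*(20 - 1*0))*(4 - 1*4**2) = (40*(20 + 0))*(4 - 1*16) = (40*20)*(4 - 16) = 800*(-12) = -9600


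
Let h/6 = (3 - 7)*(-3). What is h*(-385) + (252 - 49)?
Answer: -27517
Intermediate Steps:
h = 72 (h = 6*((3 - 7)*(-3)) = 6*(-4*(-3)) = 6*12 = 72)
h*(-385) + (252 - 49) = 72*(-385) + (252 - 49) = -27720 + 203 = -27517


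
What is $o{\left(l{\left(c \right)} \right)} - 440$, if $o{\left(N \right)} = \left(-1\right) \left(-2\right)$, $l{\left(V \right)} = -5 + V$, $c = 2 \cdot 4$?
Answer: $-438$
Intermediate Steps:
$c = 8$
$o{\left(N \right)} = 2$
$o{\left(l{\left(c \right)} \right)} - 440 = 2 - 440 = -438$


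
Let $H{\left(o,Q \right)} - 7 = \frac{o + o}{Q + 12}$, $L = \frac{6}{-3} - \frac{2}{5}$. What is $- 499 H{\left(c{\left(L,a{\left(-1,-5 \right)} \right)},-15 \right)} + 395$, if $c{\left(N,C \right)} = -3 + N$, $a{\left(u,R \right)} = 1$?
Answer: $- \frac{24472}{5} \approx -4894.4$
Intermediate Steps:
$L = - \frac{12}{5}$ ($L = 6 \left(- \frac{1}{3}\right) - \frac{2}{5} = -2 - \frac{2}{5} = - \frac{12}{5} \approx -2.4$)
$H{\left(o,Q \right)} = 7 + \frac{2 o}{12 + Q}$ ($H{\left(o,Q \right)} = 7 + \frac{o + o}{Q + 12} = 7 + \frac{2 o}{12 + Q}$)
$- 499 H{\left(c{\left(L,a{\left(-1,-5 \right)} \right)},-15 \right)} + 395 = - 499 \frac{84 + 2 \left(-3 - \frac{12}{5}\right) + 7 \left(-15\right)}{12 - 15} + 395 = - 499 \frac{84 + 2 \left(- \frac{27}{5}\right) - 105}{-3} + 395 = - 499 \left(- \frac{84 - \frac{54}{5} - 105}{3}\right) + 395 = - 499 \left(\left(- \frac{1}{3}\right) \left(- \frac{159}{5}\right)\right) + 395 = \left(-499\right) \frac{53}{5} + 395 = - \frac{26447}{5} + 395 = - \frac{24472}{5}$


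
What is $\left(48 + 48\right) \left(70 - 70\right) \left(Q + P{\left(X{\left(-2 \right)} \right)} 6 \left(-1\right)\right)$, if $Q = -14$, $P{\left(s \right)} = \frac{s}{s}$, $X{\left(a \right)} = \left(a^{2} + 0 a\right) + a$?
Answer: $0$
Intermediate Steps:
$X{\left(a \right)} = a + a^{2}$ ($X{\left(a \right)} = \left(a^{2} + 0\right) + a = a^{2} + a = a + a^{2}$)
$P{\left(s \right)} = 1$
$\left(48 + 48\right) \left(70 - 70\right) \left(Q + P{\left(X{\left(-2 \right)} \right)} 6 \left(-1\right)\right) = \left(48 + 48\right) \left(70 - 70\right) \left(-14 + 1 \cdot 6 \left(-1\right)\right) = 96 \cdot 0 \left(-14 + 6 \left(-1\right)\right) = 0 \left(-14 - 6\right) = 0 \left(-20\right) = 0$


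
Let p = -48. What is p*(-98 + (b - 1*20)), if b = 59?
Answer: 2832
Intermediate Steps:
p*(-98 + (b - 1*20)) = -48*(-98 + (59 - 1*20)) = -48*(-98 + (59 - 20)) = -48*(-98 + 39) = -48*(-59) = 2832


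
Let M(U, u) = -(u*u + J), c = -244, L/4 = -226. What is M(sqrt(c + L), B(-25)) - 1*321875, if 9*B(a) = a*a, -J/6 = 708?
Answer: -26118412/81 ≈ -3.2245e+5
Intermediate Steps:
L = -904 (L = 4*(-226) = -904)
J = -4248 (J = -6*708 = -4248)
B(a) = a**2/9 (B(a) = (a*a)/9 = a**2/9)
M(U, u) = 4248 - u**2 (M(U, u) = -(u*u - 4248) = -(u**2 - 4248) = -(-4248 + u**2) = 4248 - u**2)
M(sqrt(c + L), B(-25)) - 1*321875 = (4248 - ((1/9)*(-25)**2)**2) - 1*321875 = (4248 - ((1/9)*625)**2) - 321875 = (4248 - (625/9)**2) - 321875 = (4248 - 1*390625/81) - 321875 = (4248 - 390625/81) - 321875 = -46537/81 - 321875 = -26118412/81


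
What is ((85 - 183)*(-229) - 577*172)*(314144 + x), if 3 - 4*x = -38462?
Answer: -49730869441/2 ≈ -2.4865e+10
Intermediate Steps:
x = 38465/4 (x = ¾ - ¼*(-38462) = ¾ + 19231/2 = 38465/4 ≈ 9616.3)
((85 - 183)*(-229) - 577*172)*(314144 + x) = ((85 - 183)*(-229) - 577*172)*(314144 + 38465/4) = (-98*(-229) - 99244)*(1295041/4) = (22442 - 99244)*(1295041/4) = -76802*1295041/4 = -49730869441/2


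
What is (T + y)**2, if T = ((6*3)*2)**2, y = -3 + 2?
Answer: 1677025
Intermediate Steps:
y = -1
T = 1296 (T = (18*2)**2 = 36**2 = 1296)
(T + y)**2 = (1296 - 1)**2 = 1295**2 = 1677025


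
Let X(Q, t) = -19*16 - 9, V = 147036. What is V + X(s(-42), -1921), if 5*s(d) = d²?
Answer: 146723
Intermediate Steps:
s(d) = d²/5
X(Q, t) = -313 (X(Q, t) = -304 - 9 = -313)
V + X(s(-42), -1921) = 147036 - 313 = 146723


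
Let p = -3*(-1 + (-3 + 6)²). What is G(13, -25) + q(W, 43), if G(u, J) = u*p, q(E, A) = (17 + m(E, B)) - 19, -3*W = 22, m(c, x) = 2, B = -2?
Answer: -312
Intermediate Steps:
W = -22/3 (W = -⅓*22 = -22/3 ≈ -7.3333)
p = -24 (p = -3*(-1 + 3²) = -3*(-1 + 9) = -3*8 = -24)
q(E, A) = 0 (q(E, A) = (17 + 2) - 19 = 19 - 19 = 0)
G(u, J) = -24*u (G(u, J) = u*(-24) = -24*u)
G(13, -25) + q(W, 43) = -24*13 + 0 = -312 + 0 = -312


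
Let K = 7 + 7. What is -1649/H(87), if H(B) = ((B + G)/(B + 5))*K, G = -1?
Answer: -37927/301 ≈ -126.00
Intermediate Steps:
K = 14
H(B) = 14*(-1 + B)/(5 + B) (H(B) = ((B - 1)/(B + 5))*14 = ((-1 + B)/(5 + B))*14 = 14*(-1 + B)/(5 + B))
-1649/H(87) = -1649*(5 + 87)/(14*(-1 + 87)) = -1649/(14*86/92) = -1649/(14*(1/92)*86) = -1649/301/23 = -1649*23/301 = -37927/301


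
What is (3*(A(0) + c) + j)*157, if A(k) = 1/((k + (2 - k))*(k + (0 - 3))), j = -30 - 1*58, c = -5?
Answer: -32499/2 ≈ -16250.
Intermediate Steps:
j = -88 (j = -30 - 58 = -88)
A(k) = 1/(-6 + 2*k) (A(k) = 1/(2*(k - 3)) = 1/(2*(-3 + k)) = 1/(-6 + 2*k))
(3*(A(0) + c) + j)*157 = (3*(1/(2*(-3 + 0)) - 5) - 88)*157 = (3*((1/2)/(-3) - 5) - 88)*157 = (3*((1/2)*(-1/3) - 5) - 88)*157 = (3*(-1/6 - 5) - 88)*157 = (3*(-31/6) - 88)*157 = (-31/2 - 88)*157 = -207/2*157 = -32499/2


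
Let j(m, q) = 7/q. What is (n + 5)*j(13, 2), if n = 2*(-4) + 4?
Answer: 7/2 ≈ 3.5000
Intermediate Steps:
n = -4 (n = -8 + 4 = -4)
(n + 5)*j(13, 2) = (-4 + 5)*(7/2) = 1*(7*(½)) = 1*(7/2) = 7/2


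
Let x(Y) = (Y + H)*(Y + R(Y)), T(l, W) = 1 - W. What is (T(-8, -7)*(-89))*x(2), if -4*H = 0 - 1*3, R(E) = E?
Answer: -7832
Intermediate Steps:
H = 3/4 (H = -(0 - 1*3)/4 = -(0 - 3)/4 = -1/4*(-3) = 3/4 ≈ 0.75000)
x(Y) = 2*Y*(3/4 + Y) (x(Y) = (Y + 3/4)*(Y + Y) = (3/4 + Y)*(2*Y) = 2*Y*(3/4 + Y))
(T(-8, -7)*(-89))*x(2) = ((1 - 1*(-7))*(-89))*((1/2)*2*(3 + 4*2)) = ((1 + 7)*(-89))*((1/2)*2*(3 + 8)) = (8*(-89))*((1/2)*2*11) = -712*11 = -7832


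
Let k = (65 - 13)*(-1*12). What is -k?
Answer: 624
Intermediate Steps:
k = -624 (k = 52*(-12) = -624)
-k = -1*(-624) = 624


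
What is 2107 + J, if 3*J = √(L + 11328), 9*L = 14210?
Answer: 2107 + 241*√2/9 ≈ 2144.9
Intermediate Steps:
L = 14210/9 (L = (⅑)*14210 = 14210/9 ≈ 1578.9)
J = 241*√2/9 (J = √(14210/9 + 11328)/3 = √(116162/9)/3 = (241*√2/3)/3 = 241*√2/9 ≈ 37.870)
2107 + J = 2107 + 241*√2/9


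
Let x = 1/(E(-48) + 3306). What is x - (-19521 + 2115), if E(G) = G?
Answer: 56708749/3258 ≈ 17406.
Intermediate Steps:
x = 1/3258 (x = 1/(-48 + 3306) = 1/3258 ≈ 0.00030694)
x - (-19521 + 2115) = 1/3258 - (-19521 + 2115) = 1/3258 - 1*(-17406) = 1/3258 + 17406 = 56708749/3258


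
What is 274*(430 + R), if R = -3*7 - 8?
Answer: 109874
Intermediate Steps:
R = -29 (R = -21 - 8 = -29)
274*(430 + R) = 274*(430 - 29) = 274*401 = 109874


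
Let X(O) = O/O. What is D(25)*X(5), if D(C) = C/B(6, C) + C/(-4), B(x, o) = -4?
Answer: -25/2 ≈ -12.500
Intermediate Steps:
X(O) = 1
D(C) = -C/2 (D(C) = C/(-4) + C/(-4) = C*(-¼) + C*(-¼) = -C/4 - C/4 = -C/2)
D(25)*X(5) = -½*25*1 = -25/2*1 = -25/2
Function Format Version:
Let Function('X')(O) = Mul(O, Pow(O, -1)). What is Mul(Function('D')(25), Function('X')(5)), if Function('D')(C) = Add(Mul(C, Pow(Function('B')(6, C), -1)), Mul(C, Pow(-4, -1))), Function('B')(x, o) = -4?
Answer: Rational(-25, 2) ≈ -12.500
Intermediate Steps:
Function('X')(O) = 1
Function('D')(C) = Mul(Rational(-1, 2), C) (Function('D')(C) = Add(Mul(C, Pow(-4, -1)), Mul(C, Pow(-4, -1))) = Add(Mul(C, Rational(-1, 4)), Mul(C, Rational(-1, 4))) = Add(Mul(Rational(-1, 4), C), Mul(Rational(-1, 4), C)) = Mul(Rational(-1, 2), C))
Mul(Function('D')(25), Function('X')(5)) = Mul(Mul(Rational(-1, 2), 25), 1) = Mul(Rational(-25, 2), 1) = Rational(-25, 2)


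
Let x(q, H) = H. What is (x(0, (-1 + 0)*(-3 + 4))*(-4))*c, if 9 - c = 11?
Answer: -8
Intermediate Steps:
c = -2 (c = 9 - 1*11 = 9 - 11 = -2)
(x(0, (-1 + 0)*(-3 + 4))*(-4))*c = (((-1 + 0)*(-3 + 4))*(-4))*(-2) = (-1*1*(-4))*(-2) = -1*(-4)*(-2) = 4*(-2) = -8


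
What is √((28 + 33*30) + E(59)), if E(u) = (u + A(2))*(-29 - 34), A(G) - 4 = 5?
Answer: I*√3266 ≈ 57.149*I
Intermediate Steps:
A(G) = 9 (A(G) = 4 + 5 = 9)
E(u) = -567 - 63*u (E(u) = (u + 9)*(-29 - 34) = (9 + u)*(-63) = -567 - 63*u)
√((28 + 33*30) + E(59)) = √((28 + 33*30) + (-567 - 63*59)) = √((28 + 990) + (-567 - 3717)) = √(1018 - 4284) = √(-3266) = I*√3266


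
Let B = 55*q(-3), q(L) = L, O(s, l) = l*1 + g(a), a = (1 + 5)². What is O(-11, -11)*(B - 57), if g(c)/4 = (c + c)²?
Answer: -4600950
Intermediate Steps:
a = 36 (a = 6² = 36)
g(c) = 16*c² (g(c) = 4*(c + c)² = 4*(2*c)² = 4*(4*c²) = 16*c²)
O(s, l) = 20736 + l (O(s, l) = l*1 + 16*36² = l + 16*1296 = l + 20736 = 20736 + l)
B = -165 (B = 55*(-3) = -165)
O(-11, -11)*(B - 57) = (20736 - 11)*(-165 - 57) = 20725*(-222) = -4600950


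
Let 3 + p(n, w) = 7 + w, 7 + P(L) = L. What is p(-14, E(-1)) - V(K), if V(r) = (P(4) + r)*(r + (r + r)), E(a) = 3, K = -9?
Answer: -317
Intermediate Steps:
P(L) = -7 + L
V(r) = 3*r*(-3 + r) (V(r) = ((-7 + 4) + r)*(r + (r + r)) = (-3 + r)*(r + 2*r) = (-3 + r)*(3*r) = 3*r*(-3 + r))
p(n, w) = 4 + w (p(n, w) = -3 + (7 + w) = 4 + w)
p(-14, E(-1)) - V(K) = (4 + 3) - 3*(-9)*(-3 - 9) = 7 - 3*(-9)*(-12) = 7 - 1*324 = 7 - 324 = -317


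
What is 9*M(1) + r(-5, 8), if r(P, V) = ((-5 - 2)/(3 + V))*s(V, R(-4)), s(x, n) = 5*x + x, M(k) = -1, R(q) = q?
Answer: -435/11 ≈ -39.545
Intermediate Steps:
s(x, n) = 6*x
r(P, V) = -42*V/(3 + V) (r(P, V) = ((-5 - 2)/(3 + V))*(6*V) = (-7/(3 + V))*(6*V) = -42*V/(3 + V))
9*M(1) + r(-5, 8) = 9*(-1) - 42*8/(3 + 8) = -9 - 42*8/11 = -9 - 42*8*1/11 = -9 - 336/11 = -435/11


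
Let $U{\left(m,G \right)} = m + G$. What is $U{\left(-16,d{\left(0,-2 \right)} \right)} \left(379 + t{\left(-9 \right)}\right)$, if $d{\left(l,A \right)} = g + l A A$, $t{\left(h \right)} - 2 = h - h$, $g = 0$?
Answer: $-6096$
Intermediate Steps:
$t{\left(h \right)} = 2$ ($t{\left(h \right)} = 2 + \left(h - h\right) = 2 + 0 = 2$)
$d{\left(l,A \right)} = l A^{2}$ ($d{\left(l,A \right)} = 0 + l A A = 0 + A l A = 0 + l A^{2} = l A^{2}$)
$U{\left(m,G \right)} = G + m$
$U{\left(-16,d{\left(0,-2 \right)} \right)} \left(379 + t{\left(-9 \right)}\right) = \left(0 \left(-2\right)^{2} - 16\right) \left(379 + 2\right) = \left(0 \cdot 4 - 16\right) 381 = \left(0 - 16\right) 381 = \left(-16\right) 381 = -6096$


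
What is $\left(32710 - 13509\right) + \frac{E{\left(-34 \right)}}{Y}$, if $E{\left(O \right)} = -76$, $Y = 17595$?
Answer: $\frac{337841519}{17595} \approx 19201.0$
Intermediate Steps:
$\left(32710 - 13509\right) + \frac{E{\left(-34 \right)}}{Y} = \left(32710 - 13509\right) - \frac{76}{17595} = 19201 - \frac{76}{17595} = \frac{337841519}{17595}$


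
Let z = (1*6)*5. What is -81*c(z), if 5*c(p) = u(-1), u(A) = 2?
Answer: -162/5 ≈ -32.400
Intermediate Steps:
z = 30 (z = 6*5 = 30)
c(p) = ⅖ (c(p) = (⅕)*2 = ⅖)
-81*c(z) = -81*⅖ = -162/5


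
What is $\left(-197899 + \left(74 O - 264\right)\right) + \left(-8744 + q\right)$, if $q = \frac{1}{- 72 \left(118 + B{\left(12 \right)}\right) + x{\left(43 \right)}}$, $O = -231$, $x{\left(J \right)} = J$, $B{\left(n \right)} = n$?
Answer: $- \frac{2087017318}{9317} \approx -2.24 \cdot 10^{5}$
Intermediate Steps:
$q = - \frac{1}{9317}$ ($q = \frac{1}{- 72 \left(118 + 12\right) + 43} = \frac{1}{\left(-72\right) 130 + 43} = \frac{1}{-9360 + 43} = \frac{1}{-9317} = - \frac{1}{9317} \approx -0.00010733$)
$\left(-197899 + \left(74 O - 264\right)\right) + \left(-8744 + q\right) = \left(-197899 + \left(74 \left(-231\right) - 264\right)\right) - \frac{81467849}{9317} = \left(-197899 - 17358\right) - \frac{81467849}{9317} = -215257 - \frac{81467849}{9317} = - \frac{2087017318}{9317}$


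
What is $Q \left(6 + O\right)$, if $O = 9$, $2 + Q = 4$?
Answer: $30$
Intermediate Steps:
$Q = 2$ ($Q = -2 + 4 = 2$)
$Q \left(6 + O\right) = 2 \left(6 + 9\right) = 2 \cdot 15 = 30$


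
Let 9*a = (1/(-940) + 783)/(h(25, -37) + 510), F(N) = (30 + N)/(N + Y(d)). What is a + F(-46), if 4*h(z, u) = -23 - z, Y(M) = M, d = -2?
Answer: 2140379/4213080 ≈ 0.50803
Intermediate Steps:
h(z, u) = -23/4 - z/4 (h(z, u) = (-23 - z)/4 = -23/4 - z/4)
F(N) = (30 + N)/(-2 + N) (F(N) = (30 + N)/(N - 2) = (30 + N)/(-2 + N))
a = 736019/4213080 (a = ((1/(-940) + 783)/((-23/4 - ¼*25) + 510))/9 = ((-1/940 + 783)/((-23/4 - 25/4) + 510))/9 = (736019/(940*(-12 + 510)))/9 = ((736019/940)/498)/9 = ((736019/940)*(1/498))/9 = (⅑)*(736019/468120) = 736019/4213080 ≈ 0.17470)
a + F(-46) = 736019/4213080 + (30 - 46)/(-2 - 46) = 736019/4213080 - 16/(-48) = 736019/4213080 - 1/48*(-16) = 736019/4213080 + ⅓ = 2140379/4213080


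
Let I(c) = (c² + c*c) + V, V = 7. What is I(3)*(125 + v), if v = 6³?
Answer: 8525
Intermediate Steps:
v = 216
I(c) = 7 + 2*c² (I(c) = (c² + c*c) + 7 = (c² + c²) + 7 = 2*c² + 7 = 7 + 2*c²)
I(3)*(125 + v) = (7 + 2*3²)*(125 + 216) = (7 + 2*9)*341 = (7 + 18)*341 = 25*341 = 8525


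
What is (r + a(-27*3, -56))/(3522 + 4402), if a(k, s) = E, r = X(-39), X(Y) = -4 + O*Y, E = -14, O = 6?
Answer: -9/283 ≈ -0.031802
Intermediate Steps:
X(Y) = -4 + 6*Y
r = -238 (r = -4 + 6*(-39) = -4 - 234 = -238)
a(k, s) = -14
(r + a(-27*3, -56))/(3522 + 4402) = (-238 - 14)/(3522 + 4402) = -252/7924 = -252*1/7924 = -9/283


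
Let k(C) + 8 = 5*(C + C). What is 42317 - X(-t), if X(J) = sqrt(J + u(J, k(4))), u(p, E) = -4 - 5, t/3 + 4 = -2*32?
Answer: 42317 - sqrt(195) ≈ 42303.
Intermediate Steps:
t = -204 (t = -12 + 3*(-2*32) = -12 + 3*(-64) = -12 - 192 = -204)
k(C) = -8 + 10*C (k(C) = -8 + 5*(C + C) = -8 + 5*(2*C) = -8 + 10*C)
u(p, E) = -9
X(J) = sqrt(-9 + J) (X(J) = sqrt(J - 9) = sqrt(-9 + J))
42317 - X(-t) = 42317 - sqrt(-9 - 1*(-204)) = 42317 - sqrt(-9 + 204) = 42317 - sqrt(195)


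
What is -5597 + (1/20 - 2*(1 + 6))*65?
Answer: -26015/4 ≈ -6503.8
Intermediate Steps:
-5597 + (1/20 - 2*(1 + 6))*65 = -5597 + (1/20 - 2*7)*65 = -5597 + (1/20 - 14)*65 = -5597 - 279/20*65 = -5597 - 3627/4 = -26015/4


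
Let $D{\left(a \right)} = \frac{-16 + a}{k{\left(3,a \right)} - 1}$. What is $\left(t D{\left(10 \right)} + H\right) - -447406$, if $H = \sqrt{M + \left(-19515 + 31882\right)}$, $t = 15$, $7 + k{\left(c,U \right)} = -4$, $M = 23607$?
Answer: $\frac{894827}{2} + \sqrt{35974} \approx 4.476 \cdot 10^{5}$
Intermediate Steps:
$k{\left(c,U \right)} = -11$ ($k{\left(c,U \right)} = -7 - 4 = -11$)
$D{\left(a \right)} = \frac{4}{3} - \frac{a}{12}$ ($D{\left(a \right)} = \frac{-16 + a}{-11 - 1} = \frac{-16 + a}{-12} = \left(-16 + a\right) \left(- \frac{1}{12}\right) = \frac{4}{3} - \frac{a}{12}$)
$H = \sqrt{35974}$ ($H = \sqrt{23607 + \left(-19515 + 31882\right)} = \sqrt{23607 + 12367} = \sqrt{35974} \approx 189.67$)
$\left(t D{\left(10 \right)} + H\right) - -447406 = \left(15 \left(\frac{4}{3} - \frac{5}{6}\right) + \sqrt{35974}\right) - -447406 = \left(15 \left(\frac{4}{3} - \frac{5}{6}\right) + \sqrt{35974}\right) + 447406 = \left(15 \cdot \frac{1}{2} + \sqrt{35974}\right) + 447406 = \left(\frac{15}{2} + \sqrt{35974}\right) + 447406 = \frac{894827}{2} + \sqrt{35974}$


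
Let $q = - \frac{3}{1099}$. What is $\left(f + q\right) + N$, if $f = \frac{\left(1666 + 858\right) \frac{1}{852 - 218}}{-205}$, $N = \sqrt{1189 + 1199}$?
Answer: $- \frac{1581893}{71418515} + 2 \sqrt{597} \approx 48.845$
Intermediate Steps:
$q = - \frac{3}{1099}$ ($q = \left(-3\right) \frac{1}{1099} = - \frac{3}{1099} \approx -0.0027298$)
$N = 2 \sqrt{597}$ ($N = \sqrt{2388} = 2 \sqrt{597} \approx 48.867$)
$f = - \frac{1262}{64985}$ ($f = \frac{2524}{634} \left(- \frac{1}{205}\right) = 2524 \cdot \frac{1}{634} \left(- \frac{1}{205}\right) = \frac{1262}{317} \left(- \frac{1}{205}\right) = - \frac{1262}{64985} \approx -0.01942$)
$\left(f + q\right) + N = \left(- \frac{1262}{64985} - \frac{3}{1099}\right) + 2 \sqrt{597} = - \frac{1581893}{71418515} + 2 \sqrt{597}$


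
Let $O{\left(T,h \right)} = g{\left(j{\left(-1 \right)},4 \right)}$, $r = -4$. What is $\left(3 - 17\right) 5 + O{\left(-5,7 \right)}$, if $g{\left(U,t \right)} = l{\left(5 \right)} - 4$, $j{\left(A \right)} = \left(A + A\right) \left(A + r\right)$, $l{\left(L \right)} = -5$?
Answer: $-79$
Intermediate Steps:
$j{\left(A \right)} = 2 A \left(-4 + A\right)$ ($j{\left(A \right)} = \left(A + A\right) \left(A - 4\right) = 2 A \left(-4 + A\right)$)
$g{\left(U,t \right)} = -9$ ($g{\left(U,t \right)} = -5 - 4 = -9$)
$O{\left(T,h \right)} = -9$
$\left(3 - 17\right) 5 + O{\left(-5,7 \right)} = \left(3 - 17\right) 5 - 9 = \left(-14\right) 5 - 9 = -70 - 9 = -79$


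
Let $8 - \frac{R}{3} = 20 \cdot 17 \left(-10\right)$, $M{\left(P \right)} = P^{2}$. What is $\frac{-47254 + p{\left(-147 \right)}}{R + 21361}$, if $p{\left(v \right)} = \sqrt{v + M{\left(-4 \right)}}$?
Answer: $- \frac{47254}{31585} + \frac{i \sqrt{131}}{31585} \approx -1.4961 + 0.00036237 i$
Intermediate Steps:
$R = 10224$ ($R = 24 - 3 \cdot 20 \cdot 17 \left(-10\right) = 24 - 3 \cdot 340 \left(-10\right) = 24 - -10200 = 24 + 10200 = 10224$)
$p{\left(v \right)} = \sqrt{16 + v}$ ($p{\left(v \right)} = \sqrt{v + \left(-4\right)^{2}} = \sqrt{v + 16} = \sqrt{16 + v}$)
$\frac{-47254 + p{\left(-147 \right)}}{R + 21361} = \frac{-47254 + \sqrt{16 - 147}}{10224 + 21361} = \frac{-47254 + \sqrt{-131}}{31585} = \left(-47254 + i \sqrt{131}\right) \frac{1}{31585} = - \frac{47254}{31585} + \frac{i \sqrt{131}}{31585}$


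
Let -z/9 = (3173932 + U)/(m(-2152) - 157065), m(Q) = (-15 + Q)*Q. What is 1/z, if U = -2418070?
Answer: -4506319/6802758 ≈ -0.66243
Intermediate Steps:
m(Q) = Q*(-15 + Q)
z = -6802758/4506319 (z = -9*(3173932 - 2418070)/(-2152*(-15 - 2152) - 157065) = -6802758/(-2152*(-2167) - 157065) = -6802758/(4663384 - 157065) = -6802758/4506319 ≈ -1.5096)
1/z = 1/(-6802758/4506319) = -4506319/6802758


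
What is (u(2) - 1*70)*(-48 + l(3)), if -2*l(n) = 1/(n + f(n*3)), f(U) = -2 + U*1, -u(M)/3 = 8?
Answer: 45167/10 ≈ 4516.7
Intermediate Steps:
u(M) = -24 (u(M) = -3*8 = -24)
f(U) = -2 + U
l(n) = -1/(2*(-2 + 4*n)) (l(n) = -1/(2*(n + (-2 + n*3))) = -1/(2*(n + (-2 + 3*n))) = -1/(2*(-2 + 4*n)))
(u(2) - 1*70)*(-48 + l(3)) = (-24 - 1*70)*(-48 - 1/(-4 + 8*3)) = (-24 - 70)*(-48 - 1/(-4 + 24)) = -94*(-48 - 1/20) = -94*(-961/20) = 45167/10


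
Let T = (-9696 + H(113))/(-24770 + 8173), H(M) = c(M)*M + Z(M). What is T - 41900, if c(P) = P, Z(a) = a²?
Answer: -695430142/16597 ≈ -41901.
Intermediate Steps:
H(M) = 2*M² (H(M) = M*M + M² = M² + M² = 2*M²)
T = -15842/16597 (T = (-9696 + 2*113²)/(-24770 + 8173) = (-9696 + 2*12769)/(-16597) = (-9696 + 25538)*(-1/16597) = 15842*(-1/16597) = -15842/16597 ≈ -0.95451)
T - 41900 = -15842/16597 - 41900 = -695430142/16597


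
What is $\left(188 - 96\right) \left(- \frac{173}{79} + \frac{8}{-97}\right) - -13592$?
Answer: $\frac{102553500}{7663} \approx 13383.0$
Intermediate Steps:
$\left(188 - 96\right) \left(- \frac{173}{79} + \frac{8}{-97}\right) - -13592 = 92 \left(\left(-173\right) \frac{1}{79} + 8 \left(- \frac{1}{97}\right)\right) + 13592 = 92 \left(- \frac{173}{79} - \frac{8}{97}\right) + 13592 = 92 \left(- \frac{17413}{7663}\right) + 13592 = - \frac{1601996}{7663} + 13592 = \frac{102553500}{7663}$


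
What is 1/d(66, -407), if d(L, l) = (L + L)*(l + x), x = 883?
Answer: 1/62832 ≈ 1.5915e-5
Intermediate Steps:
d(L, l) = 2*L*(883 + l) (d(L, l) = (L + L)*(l + 883) = (2*L)*(883 + l) = 2*L*(883 + l))
1/d(66, -407) = 1/(2*66*(883 - 407)) = 1/(2*66*476) = 1/62832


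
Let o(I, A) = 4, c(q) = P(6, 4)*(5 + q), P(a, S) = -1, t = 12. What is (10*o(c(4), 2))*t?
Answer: 480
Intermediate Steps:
c(q) = -5 - q (c(q) = -(5 + q) = -5 - q)
(10*o(c(4), 2))*t = (10*4)*12 = 40*12 = 480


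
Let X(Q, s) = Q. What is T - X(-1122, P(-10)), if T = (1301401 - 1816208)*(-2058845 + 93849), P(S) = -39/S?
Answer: 1011593696894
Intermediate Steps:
T = 1011593695772 (T = -514807*(-1964996) = 1011593695772)
T - X(-1122, P(-10)) = 1011593695772 - 1*(-1122) = 1011593695772 + 1122 = 1011593696894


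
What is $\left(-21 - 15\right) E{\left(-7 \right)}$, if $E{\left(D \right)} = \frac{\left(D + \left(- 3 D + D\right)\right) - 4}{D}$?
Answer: $\frac{108}{7} \approx 15.429$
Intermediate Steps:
$E{\left(D \right)} = \frac{-4 - D}{D}$ ($E{\left(D \right)} = \frac{\left(D - 2 D\right) - 4}{D} = \frac{- D - 4}{D} = \frac{-4 - D}{D}$)
$\left(-21 - 15\right) E{\left(-7 \right)} = \left(-21 - 15\right) \frac{-4 - -7}{-7} = - 36 \left(- \frac{-4 + 7}{7}\right) = - 36 \left(\left(- \frac{1}{7}\right) 3\right) = \left(-36\right) \left(- \frac{3}{7}\right) = \frac{108}{7}$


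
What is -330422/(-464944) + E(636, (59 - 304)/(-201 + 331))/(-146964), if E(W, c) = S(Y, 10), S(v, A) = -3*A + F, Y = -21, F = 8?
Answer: 6071295947/8541253752 ≈ 0.71082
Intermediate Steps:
S(v, A) = 8 - 3*A (S(v, A) = -3*A + 8 = 8 - 3*A)
E(W, c) = -22 (E(W, c) = 8 - 3*10 = 8 - 30 = -22)
-330422/(-464944) + E(636, (59 - 304)/(-201 + 331))/(-146964) = -330422/(-464944) - 22/(-146964) = -330422*(-1/464944) - 22*(-1/146964) = 165211/232472 + 11/73482 = 6071295947/8541253752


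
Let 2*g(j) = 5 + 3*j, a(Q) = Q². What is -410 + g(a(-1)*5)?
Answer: -400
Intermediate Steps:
g(j) = 5/2 + 3*j/2 (g(j) = (5 + 3*j)/2 = 5/2 + 3*j/2)
-410 + g(a(-1)*5) = -410 + (5/2 + 3*((-1)²*5)/2) = -410 + (5/2 + 3*(1*5)/2) = -410 + (5/2 + (3/2)*5) = -410 + (5/2 + 15/2) = -410 + 10 = -400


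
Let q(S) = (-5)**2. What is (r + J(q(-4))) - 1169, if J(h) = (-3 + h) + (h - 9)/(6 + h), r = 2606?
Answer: 45245/31 ≈ 1459.5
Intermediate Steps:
q(S) = 25
J(h) = -3 + h + (-9 + h)/(6 + h) (J(h) = (-3 + h) + (-9 + h)/(6 + h) = -3 + h + (-9 + h)/(6 + h))
(r + J(q(-4))) - 1169 = (2606 + (-27 + 25**2 + 4*25)/(6 + 25)) - 1169 = (2606 + (-27 + 625 + 100)/31) - 1169 = (2606 + (1/31)*698) - 1169 = (2606 + 698/31) - 1169 = 81484/31 - 1169 = 45245/31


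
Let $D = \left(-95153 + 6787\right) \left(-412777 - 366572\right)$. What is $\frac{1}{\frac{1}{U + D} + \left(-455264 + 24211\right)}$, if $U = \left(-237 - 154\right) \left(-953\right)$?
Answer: $- \frac{68868326357}{29685898681163920} \approx -2.3199 \cdot 10^{-6}$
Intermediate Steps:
$U = 372623$ ($U = \left(-391\right) \left(-953\right) = 372623$)
$D = 68867953734$ ($D = \left(-88366\right) \left(-779349\right) = 68867953734$)
$\frac{1}{\frac{1}{U + D} + \left(-455264 + 24211\right)} = \frac{1}{\frac{1}{372623 + 68867953734} + \left(-455264 + 24211\right)} = \frac{1}{\frac{1}{68868326357} - 431053} = \frac{1}{- \frac{29685898681163920}{68868326357}} = - \frac{68868326357}{29685898681163920}$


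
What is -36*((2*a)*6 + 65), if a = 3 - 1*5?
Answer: -1476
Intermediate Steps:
a = -2 (a = 3 - 5 = -2)
-36*((2*a)*6 + 65) = -36*((2*(-2))*6 + 65) = -36*(-4*6 + 65) = -36*(-24 + 65) = -36*41 = -1476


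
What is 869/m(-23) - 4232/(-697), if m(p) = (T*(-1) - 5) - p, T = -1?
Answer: 686101/13243 ≈ 51.809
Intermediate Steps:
m(p) = -4 - p (m(p) = (-1*(-1) - 5) - p = (1 - 5) - p = -4 - p)
869/m(-23) - 4232/(-697) = 869/(-4 - 1*(-23)) - 4232/(-697) = 869/(-4 + 23) - 4232*(-1/697) = 869/19 + 4232/697 = 686101/13243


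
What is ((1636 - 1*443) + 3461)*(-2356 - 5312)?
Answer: -35686872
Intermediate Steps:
((1636 - 1*443) + 3461)*(-2356 - 5312) = ((1636 - 443) + 3461)*(-7668) = (1193 + 3461)*(-7668) = 4654*(-7668) = -35686872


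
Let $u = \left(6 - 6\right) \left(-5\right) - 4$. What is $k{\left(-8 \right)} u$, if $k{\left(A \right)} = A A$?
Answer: $-256$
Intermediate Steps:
$k{\left(A \right)} = A^{2}$
$u = -4$ ($u = \left(6 - 6\right) \left(-5\right) - 4 = 0 \left(-5\right) - 4 = 0 - 4 = -4$)
$k{\left(-8 \right)} u = \left(-8\right)^{2} \left(-4\right) = 64 \left(-4\right) = -256$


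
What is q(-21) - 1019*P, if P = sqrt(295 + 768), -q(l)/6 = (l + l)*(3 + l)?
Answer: -4536 - 1019*sqrt(1063) ≈ -37759.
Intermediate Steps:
q(l) = -12*l*(3 + l) (q(l) = -6*(l + l)*(3 + l) = -6*2*l*(3 + l) = -12*l*(3 + l))
P = sqrt(1063) ≈ 32.604
q(-21) - 1019*P = -12*(-21)*(3 - 21) - 1019*sqrt(1063) = -12*(-21)*(-18) - 1019*sqrt(1063) = -4536 - 1019*sqrt(1063)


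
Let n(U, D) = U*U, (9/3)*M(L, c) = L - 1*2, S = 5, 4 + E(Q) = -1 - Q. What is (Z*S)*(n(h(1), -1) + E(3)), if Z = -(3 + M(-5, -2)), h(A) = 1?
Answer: 70/3 ≈ 23.333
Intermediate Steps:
E(Q) = -5 - Q (E(Q) = -4 + (-1 - Q) = -5 - Q)
M(L, c) = -⅔ + L/3 (M(L, c) = (L - 1*2)/3 = (L - 2)/3 = (-2 + L)/3 = -⅔ + L/3)
n(U, D) = U²
Z = -⅔ (Z = -(3 + (-⅔ + (⅓)*(-5))) = -(3 + (-⅔ - 5/3)) = -(3 - 7/3) = -1*⅔ = -⅔ ≈ -0.66667)
(Z*S)*(n(h(1), -1) + E(3)) = (-⅔*5)*(1² + (-5 - 1*3)) = -10*(1 + (-5 - 3))/3 = -10*(1 - 8)/3 = -10/3*(-7) = 70/3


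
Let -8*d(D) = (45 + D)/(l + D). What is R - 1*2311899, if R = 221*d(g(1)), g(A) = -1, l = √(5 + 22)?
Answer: -9247783/4 - 561*√3/4 ≈ -2.3122e+6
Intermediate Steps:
l = 3*√3 (l = √27 = 3*√3 ≈ 5.1962)
d(D) = -(45 + D)/(8*(D + 3*√3)) (d(D) = -(45 + D)/(8*(3*√3 + D)) = -(45 + D)/(8*(D + 3*√3)))
R = -2431/(2*(-1 + 3*√3)) (R = 221*((-45 - 1*(-1))/(8*(-1 + 3*√3))) = 221*((-45 + 1)/(8*(-1 + 3*√3))) = 221*((⅛)*(-44)/(-1 + 3*√3)) = 221*(-11/(2*(-1 + 3*√3))) = -2431/(2*(-1 + 3*√3)) ≈ -289.67)
R - 1*2311899 = (-187/4 - 561*√3/4) - 1*2311899 = (-187/4 - 561*√3/4) - 2311899 = -9247783/4 - 561*√3/4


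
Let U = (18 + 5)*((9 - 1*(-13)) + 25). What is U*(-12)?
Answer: -12972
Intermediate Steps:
U = 1081 (U = 23*((9 + 13) + 25) = 23*(22 + 25) = 23*47 = 1081)
U*(-12) = 1081*(-12) = -12972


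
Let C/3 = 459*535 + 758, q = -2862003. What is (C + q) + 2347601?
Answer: 224567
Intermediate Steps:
C = 738969 (C = 3*(459*535 + 758) = 3*(245565 + 758) = 3*246323 = 738969)
(C + q) + 2347601 = (738969 - 2862003) + 2347601 = -2123034 + 2347601 = 224567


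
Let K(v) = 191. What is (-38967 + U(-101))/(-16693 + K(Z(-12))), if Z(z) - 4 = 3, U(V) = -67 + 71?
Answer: 38963/16502 ≈ 2.3611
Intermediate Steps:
U(V) = 4
Z(z) = 7 (Z(z) = 4 + 3 = 7)
(-38967 + U(-101))/(-16693 + K(Z(-12))) = (-38967 + 4)/(-16693 + 191) = -38963/(-16502) = -38963*(-1/16502) = 38963/16502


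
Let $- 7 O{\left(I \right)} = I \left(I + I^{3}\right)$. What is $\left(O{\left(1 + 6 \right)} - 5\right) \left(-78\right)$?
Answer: $27690$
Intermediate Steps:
$O{\left(I \right)} = - \frac{I \left(I + I^{3}\right)}{7}$
$\left(O{\left(1 + 6 \right)} - 5\right) \left(-78\right) = \left(\frac{\left(1 + 6\right)^{2} \left(-1 - \left(1 + 6\right)^{2}\right)}{7} - 5\right) \left(-78\right) = \left(\frac{7^{2} \left(-1 - 7^{2}\right)}{7} - 5\right) \left(-78\right) = \left(\frac{1}{7} \cdot 49 \left(-1 - 49\right) - 5\right) \left(-78\right) = \left(\frac{1}{7} \cdot 49 \left(-50\right) - 5\right) \left(-78\right) = \left(-350 - 5\right) \left(-78\right) = \left(-355\right) \left(-78\right) = 27690$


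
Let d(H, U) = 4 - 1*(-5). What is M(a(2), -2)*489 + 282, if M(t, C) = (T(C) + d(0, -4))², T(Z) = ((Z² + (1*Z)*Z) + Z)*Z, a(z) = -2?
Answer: 4683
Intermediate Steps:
d(H, U) = 9 (d(H, U) = 4 + 5 = 9)
T(Z) = Z*(Z + 2*Z²) (T(Z) = ((Z² + Z*Z) + Z)*Z = ((Z² + Z²) + Z)*Z = (2*Z² + Z)*Z = (Z + 2*Z²)*Z = Z*(Z + 2*Z²))
M(t, C) = (9 + C²*(1 + 2*C))² (M(t, C) = (C²*(1 + 2*C) + 9)² = (9 + C²*(1 + 2*C))²)
M(a(2), -2)*489 + 282 = (9 + (-2)²*(1 + 2*(-2)))²*489 + 282 = (9 + 4*(1 - 4))²*489 + 282 = (9 + 4*(-3))²*489 + 282 = (9 - 12)²*489 + 282 = (-3)²*489 + 282 = 9*489 + 282 = 4401 + 282 = 4683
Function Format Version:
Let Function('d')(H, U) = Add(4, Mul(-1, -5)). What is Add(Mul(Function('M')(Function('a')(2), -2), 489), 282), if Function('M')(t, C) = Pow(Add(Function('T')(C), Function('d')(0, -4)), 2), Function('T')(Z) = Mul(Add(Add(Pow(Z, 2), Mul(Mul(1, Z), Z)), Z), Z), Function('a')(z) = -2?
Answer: 4683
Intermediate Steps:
Function('d')(H, U) = 9 (Function('d')(H, U) = Add(4, 5) = 9)
Function('T')(Z) = Mul(Z, Add(Z, Mul(2, Pow(Z, 2)))) (Function('T')(Z) = Mul(Add(Add(Pow(Z, 2), Mul(Z, Z)), Z), Z) = Mul(Add(Add(Pow(Z, 2), Pow(Z, 2)), Z), Z) = Mul(Add(Mul(2, Pow(Z, 2)), Z), Z) = Mul(Add(Z, Mul(2, Pow(Z, 2))), Z) = Mul(Z, Add(Z, Mul(2, Pow(Z, 2)))))
Function('M')(t, C) = Pow(Add(9, Mul(Pow(C, 2), Add(1, Mul(2, C)))), 2) (Function('M')(t, C) = Pow(Add(Mul(Pow(C, 2), Add(1, Mul(2, C))), 9), 2) = Pow(Add(9, Mul(Pow(C, 2), Add(1, Mul(2, C)))), 2))
Add(Mul(Function('M')(Function('a')(2), -2), 489), 282) = Add(Mul(Pow(Add(9, Mul(Pow(-2, 2), Add(1, Mul(2, -2)))), 2), 489), 282) = Add(Mul(Pow(Add(9, Mul(4, Add(1, -4))), 2), 489), 282) = Add(Mul(Pow(Add(9, Mul(4, -3)), 2), 489), 282) = Add(Mul(Pow(Add(9, -12), 2), 489), 282) = Add(Mul(Pow(-3, 2), 489), 282) = Add(Mul(9, 489), 282) = Add(4401, 282) = 4683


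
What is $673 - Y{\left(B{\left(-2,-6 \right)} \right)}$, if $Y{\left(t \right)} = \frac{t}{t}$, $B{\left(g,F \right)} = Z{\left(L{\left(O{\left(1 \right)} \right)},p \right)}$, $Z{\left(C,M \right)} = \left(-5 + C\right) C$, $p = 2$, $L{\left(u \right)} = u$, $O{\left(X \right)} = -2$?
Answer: $672$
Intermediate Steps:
$Z{\left(C,M \right)} = C \left(-5 + C\right)$
$B{\left(g,F \right)} = 14$ ($B{\left(g,F \right)} = - 2 \left(-5 - 2\right) = \left(-2\right) \left(-7\right) = 14$)
$Y{\left(t \right)} = 1$
$673 - Y{\left(B{\left(-2,-6 \right)} \right)} = 673 - 1 = 672$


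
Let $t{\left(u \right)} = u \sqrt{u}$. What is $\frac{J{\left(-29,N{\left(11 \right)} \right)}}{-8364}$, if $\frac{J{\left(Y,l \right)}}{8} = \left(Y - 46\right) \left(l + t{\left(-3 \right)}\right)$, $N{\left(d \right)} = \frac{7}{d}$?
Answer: $\frac{350}{7667} - \frac{150 i \sqrt{3}}{697} \approx 0.04565 - 0.37275 i$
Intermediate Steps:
$t{\left(u \right)} = u^{\frac{3}{2}}$
$J{\left(Y,l \right)} = 8 \left(-46 + Y\right) \left(l - 3 i \sqrt{3}\right)$ ($J{\left(Y,l \right)} = 8 \left(Y - 46\right) \left(l + \left(-3\right)^{\frac{3}{2}}\right) = 8 \left(-46 + Y\right) \left(l - 3 i \sqrt{3}\right)$)
$\frac{J{\left(-29,N{\left(11 \right)} \right)}}{-8364} = \frac{- 368 \cdot \frac{7}{11} + 8 \left(-29\right) \frac{7}{11} + 1104 i \sqrt{3} - 24 i \left(-29\right) \sqrt{3}}{-8364} = \left(- 368 \cdot 7 \cdot \frac{1}{11} + 8 \left(-29\right) 7 \cdot \frac{1}{11} + 1104 i \sqrt{3} + 696 i \sqrt{3}\right) \left(- \frac{1}{8364}\right) = \left(\left(-368\right) \frac{7}{11} + 8 \left(-29\right) \frac{7}{11} + 1104 i \sqrt{3} + 696 i \sqrt{3}\right) \left(- \frac{1}{8364}\right) = \left(- \frac{2576}{11} - \frac{1624}{11} + 1104 i \sqrt{3} + 696 i \sqrt{3}\right) \left(- \frac{1}{8364}\right) = \left(- \frac{4200}{11} + 1800 i \sqrt{3}\right) \left(- \frac{1}{8364}\right) = \frac{350}{7667} - \frac{150 i \sqrt{3}}{697}$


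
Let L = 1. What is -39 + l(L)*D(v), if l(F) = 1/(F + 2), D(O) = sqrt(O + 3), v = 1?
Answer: -115/3 ≈ -38.333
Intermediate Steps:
D(O) = sqrt(3 + O)
l(F) = 1/(2 + F)
-39 + l(L)*D(v) = -39 + sqrt(3 + 1)/(2 + 1) = -39 + sqrt(4)/3 = -39 + (1/3)*2 = -39 + 2/3 = -115/3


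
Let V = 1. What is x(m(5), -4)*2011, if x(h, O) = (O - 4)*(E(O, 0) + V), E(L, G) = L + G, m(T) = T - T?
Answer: 48264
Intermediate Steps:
m(T) = 0
E(L, G) = G + L
x(h, O) = (1 + O)*(-4 + O) (x(h, O) = (O - 4)*((0 + O) + 1) = (-4 + O)*(O + 1) = (-4 + O)*(1 + O) = (1 + O)*(-4 + O))
x(m(5), -4)*2011 = (-4 + (-4)**2 - 3*(-4))*2011 = (-4 + 16 + 12)*2011 = 24*2011 = 48264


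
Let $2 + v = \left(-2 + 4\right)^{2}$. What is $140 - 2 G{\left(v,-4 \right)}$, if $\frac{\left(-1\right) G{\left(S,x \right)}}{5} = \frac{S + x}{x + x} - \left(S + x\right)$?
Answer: $\frac{325}{2} \approx 162.5$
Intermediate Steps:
$v = 2$ ($v = -2 + \left(-2 + 4\right)^{2} = -2 + 2^{2} = -2 + 4 = 2$)
$G{\left(S,x \right)} = 5 S + 5 x - \frac{5 \left(S + x\right)}{2 x}$ ($G{\left(S,x \right)} = - 5 \left(\frac{S + x}{x + x} - \left(S + x\right)\right) = - 5 \left(\frac{S + x}{2 x} - \left(S + x\right)\right) = - 5 \left(- S - x + \frac{S + x}{2 x}\right) = 5 S + 5 x - \frac{5 \left(S + x\right)}{2 x}$)
$140 - 2 G{\left(v,-4 \right)} = 140 - 2 \left(- \frac{5}{2} + 5 \cdot 2 + 5 \left(-4\right) - \frac{5}{-4}\right) = 140 - 2 \left(- \frac{5}{2} + 10 - 20 - 5 \left(- \frac{1}{4}\right)\right) = 140 - 2 \left(- \frac{5}{2} + 10 - 20 + \frac{5}{4}\right) = 140 - 2 \left(- \frac{45}{4}\right) = 140 - - \frac{45}{2} = 140 + \frac{45}{2} = \frac{325}{2}$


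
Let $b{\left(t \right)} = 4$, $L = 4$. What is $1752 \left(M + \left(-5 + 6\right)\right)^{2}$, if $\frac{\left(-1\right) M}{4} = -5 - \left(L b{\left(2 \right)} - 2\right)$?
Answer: $10387608$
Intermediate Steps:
$M = 76$ ($M = - 4 \left(-5 - \left(4 \cdot 4 - 2\right)\right) = - 4 \left(-5 - \left(16 - 2\right)\right) = - 4 \left(-5 - 14\right) = \left(-4\right) \left(-19\right) = 76$)
$1752 \left(M + \left(-5 + 6\right)\right)^{2} = 1752 \left(76 + \left(-5 + 6\right)\right)^{2} = 1752 \left(76 + 1\right)^{2} = 1752 \cdot 77^{2} = 1752 \cdot 5929 = 10387608$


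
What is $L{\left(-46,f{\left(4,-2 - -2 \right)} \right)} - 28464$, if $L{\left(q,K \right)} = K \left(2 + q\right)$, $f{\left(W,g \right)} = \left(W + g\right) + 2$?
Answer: $-28728$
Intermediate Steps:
$f{\left(W,g \right)} = 2 + W + g$
$L{\left(-46,f{\left(4,-2 - -2 \right)} \right)} - 28464 = \left(2 + 4 - 0\right) \left(2 - 46\right) - 28464 = \left(2 + 4 + \left(-2 + 2\right)\right) \left(-44\right) - 28464 = \left(2 + 4 + 0\right) \left(-44\right) - 28464 = 6 \left(-44\right) - 28464 = -264 - 28464 = -28728$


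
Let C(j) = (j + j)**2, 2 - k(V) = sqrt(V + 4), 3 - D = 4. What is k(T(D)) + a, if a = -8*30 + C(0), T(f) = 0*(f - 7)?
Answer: -240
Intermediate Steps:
D = -1 (D = 3 - 1*4 = 3 - 4 = -1)
T(f) = 0 (T(f) = 0*(-7 + f) = 0)
k(V) = 2 - sqrt(4 + V) (k(V) = 2 - sqrt(V + 4) = 2 - sqrt(4 + V))
C(j) = 4*j**2 (C(j) = (2*j)**2 = 4*j**2)
a = -240 (a = -8*30 + 4*0**2 = -240 + 4*0 = -240 + 0 = -240)
k(T(D)) + a = (2 - sqrt(4 + 0)) - 240 = (2 - sqrt(4)) - 240 = (2 - 1*2) - 240 = (2 - 2) - 240 = 0 - 240 = -240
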